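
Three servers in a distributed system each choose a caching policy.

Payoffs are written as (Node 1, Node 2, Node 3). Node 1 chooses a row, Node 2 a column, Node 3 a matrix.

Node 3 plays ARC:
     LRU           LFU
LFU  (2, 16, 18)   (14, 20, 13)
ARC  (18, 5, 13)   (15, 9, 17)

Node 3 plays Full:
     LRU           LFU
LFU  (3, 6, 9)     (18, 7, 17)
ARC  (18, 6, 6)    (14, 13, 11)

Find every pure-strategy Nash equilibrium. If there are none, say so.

Node 1 against (LRU, ARC): payoffs 2, 18 → best response ARC.
Node 1 against (LRU, Full): payoffs 3, 18 → best response ARC.
Node 1 against (LFU, ARC): payoffs 14, 15 → best response ARC.
Node 1 against (LFU, Full): payoffs 18, 14 → best response LFU.
Node 2 against (LFU, ARC): payoffs 16, 20 → best response LFU.
Node 2 against (LFU, Full): payoffs 6, 7 → best response LFU.
Node 2 against (ARC, ARC): payoffs 5, 9 → best response LFU.
Node 2 against (ARC, Full): payoffs 6, 13 → best response LFU.
Node 3 against (LFU, LRU): payoffs 18, 9 → best response ARC.
Node 3 against (LFU, LFU): payoffs 13, 17 → best response Full.
Node 3 against (ARC, LRU): payoffs 13, 6 → best response ARC.
Node 3 against (ARC, LFU): payoffs 17, 11 → best response ARC.
Mutual best responses: (LFU, LFU, Full); (ARC, LFU, ARC).

The pure Nash equilibria are (LFU, LFU, Full) and (ARC, LFU, ARC).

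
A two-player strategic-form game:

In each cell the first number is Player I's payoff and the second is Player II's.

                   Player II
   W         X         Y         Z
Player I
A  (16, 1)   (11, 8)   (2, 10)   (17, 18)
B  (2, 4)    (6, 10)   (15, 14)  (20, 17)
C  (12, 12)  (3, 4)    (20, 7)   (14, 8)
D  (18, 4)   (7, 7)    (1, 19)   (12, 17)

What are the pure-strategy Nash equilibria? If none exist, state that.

Player I against W: payoffs 16, 2, 12, 18 → best response D.
Player I against X: payoffs 11, 6, 3, 7 → best response A.
Player I against Y: payoffs 2, 15, 20, 1 → best response C.
Player I against Z: payoffs 17, 20, 14, 12 → best response B.
Player II against A: payoffs 1, 8, 10, 18 → best response Z.
Player II against B: payoffs 4, 10, 14, 17 → best response Z.
Player II against C: payoffs 12, 4, 7, 8 → best response W.
Player II against D: payoffs 4, 7, 19, 17 → best response Y.
Mutual best responses: (B, Z).

(B, Z)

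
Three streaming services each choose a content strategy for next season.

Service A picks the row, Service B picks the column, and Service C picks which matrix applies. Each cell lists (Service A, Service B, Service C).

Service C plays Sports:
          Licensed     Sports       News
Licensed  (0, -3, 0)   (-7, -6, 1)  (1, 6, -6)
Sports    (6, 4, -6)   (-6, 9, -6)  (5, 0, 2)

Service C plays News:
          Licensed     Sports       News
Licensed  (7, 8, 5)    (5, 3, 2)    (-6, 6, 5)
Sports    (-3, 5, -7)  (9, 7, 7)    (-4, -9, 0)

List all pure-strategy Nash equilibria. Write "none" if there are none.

(Licensed, Licensed, News); (Sports, Sports, News)

Service A against (Licensed, Sports): payoffs 0, 6 → best response Sports.
Service A against (Licensed, News): payoffs 7, -3 → best response Licensed.
Service A against (Sports, Sports): payoffs -7, -6 → best response Sports.
Service A against (Sports, News): payoffs 5, 9 → best response Sports.
Service A against (News, Sports): payoffs 1, 5 → best response Sports.
Service A against (News, News): payoffs -6, -4 → best response Sports.
Service B against (Licensed, Sports): payoffs -3, -6, 6 → best response News.
Service B against (Licensed, News): payoffs 8, 3, 6 → best response Licensed.
Service B against (Sports, Sports): payoffs 4, 9, 0 → best response Sports.
Service B against (Sports, News): payoffs 5, 7, -9 → best response Sports.
Service C against (Licensed, Licensed): payoffs 0, 5 → best response News.
Service C against (Licensed, Sports): payoffs 1, 2 → best response News.
Service C against (Licensed, News): payoffs -6, 5 → best response News.
Service C against (Sports, Licensed): payoffs -6, -7 → best response Sports.
Service C against (Sports, Sports): payoffs -6, 7 → best response News.
Service C against (Sports, News): payoffs 2, 0 → best response Sports.
Mutual best responses: (Licensed, Licensed, News); (Sports, Sports, News).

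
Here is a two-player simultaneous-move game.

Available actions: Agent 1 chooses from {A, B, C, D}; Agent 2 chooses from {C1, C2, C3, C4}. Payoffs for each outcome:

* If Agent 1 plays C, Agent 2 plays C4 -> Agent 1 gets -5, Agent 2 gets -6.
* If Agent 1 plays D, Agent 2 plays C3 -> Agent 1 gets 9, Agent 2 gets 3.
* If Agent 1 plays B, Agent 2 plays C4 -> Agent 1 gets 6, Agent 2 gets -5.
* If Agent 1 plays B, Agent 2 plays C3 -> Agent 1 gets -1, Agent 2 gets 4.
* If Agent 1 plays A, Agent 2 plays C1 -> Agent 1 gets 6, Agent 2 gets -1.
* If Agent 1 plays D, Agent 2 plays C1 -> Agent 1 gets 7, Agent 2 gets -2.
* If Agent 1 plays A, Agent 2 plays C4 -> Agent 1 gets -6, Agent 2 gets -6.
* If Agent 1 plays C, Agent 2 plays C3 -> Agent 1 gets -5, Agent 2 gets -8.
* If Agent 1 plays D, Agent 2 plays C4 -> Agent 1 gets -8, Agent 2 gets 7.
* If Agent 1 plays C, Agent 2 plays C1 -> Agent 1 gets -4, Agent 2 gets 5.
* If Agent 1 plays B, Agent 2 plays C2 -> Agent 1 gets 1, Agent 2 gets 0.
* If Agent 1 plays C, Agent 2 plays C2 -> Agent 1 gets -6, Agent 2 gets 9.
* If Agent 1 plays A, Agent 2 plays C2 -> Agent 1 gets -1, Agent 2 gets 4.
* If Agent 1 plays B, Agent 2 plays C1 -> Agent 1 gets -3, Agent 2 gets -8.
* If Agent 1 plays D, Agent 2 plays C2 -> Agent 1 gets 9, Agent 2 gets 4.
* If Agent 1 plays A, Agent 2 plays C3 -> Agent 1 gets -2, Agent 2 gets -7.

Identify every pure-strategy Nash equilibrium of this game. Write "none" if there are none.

Agent 1 against C1: payoffs 6, -3, -4, 7 → best response D.
Agent 1 against C2: payoffs -1, 1, -6, 9 → best response D.
Agent 1 against C3: payoffs -2, -1, -5, 9 → best response D.
Agent 1 against C4: payoffs -6, 6, -5, -8 → best response B.
Agent 2 against A: payoffs -1, 4, -7, -6 → best response C2.
Agent 2 against B: payoffs -8, 0, 4, -5 → best response C3.
Agent 2 against C: payoffs 5, 9, -8, -6 → best response C2.
Agent 2 against D: payoffs -2, 4, 3, 7 → best response C4.
No profile is a mutual best response for all players.

No pure-strategy Nash equilibrium.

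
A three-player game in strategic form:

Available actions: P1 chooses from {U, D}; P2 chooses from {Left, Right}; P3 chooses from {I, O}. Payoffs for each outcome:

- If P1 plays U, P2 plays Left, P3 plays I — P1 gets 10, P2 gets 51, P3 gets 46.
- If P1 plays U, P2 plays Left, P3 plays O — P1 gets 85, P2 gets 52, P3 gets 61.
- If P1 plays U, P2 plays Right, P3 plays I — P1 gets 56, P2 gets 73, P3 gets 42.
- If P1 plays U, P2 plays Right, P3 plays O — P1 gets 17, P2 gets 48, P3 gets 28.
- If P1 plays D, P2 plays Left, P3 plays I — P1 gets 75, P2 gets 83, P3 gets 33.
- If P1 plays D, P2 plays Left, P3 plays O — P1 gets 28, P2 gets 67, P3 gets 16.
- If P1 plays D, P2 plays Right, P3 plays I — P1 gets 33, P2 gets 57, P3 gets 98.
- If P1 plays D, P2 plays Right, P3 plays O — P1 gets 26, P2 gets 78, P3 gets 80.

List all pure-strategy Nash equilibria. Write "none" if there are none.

Mark each player's best response to every combination of opponents' strategies; a profile where every player is best-responding is a pure Nash equilibrium.
P1 against (Left, I): payoffs 10, 75 → best response D.
P1 against (Left, O): payoffs 85, 28 → best response U.
P1 against (Right, I): payoffs 56, 33 → best response U.
P1 against (Right, O): payoffs 17, 26 → best response D.
P2 against (U, I): payoffs 51, 73 → best response Right.
P2 against (U, O): payoffs 52, 48 → best response Left.
P2 against (D, I): payoffs 83, 57 → best response Left.
P2 against (D, O): payoffs 67, 78 → best response Right.
P3 against (U, Left): payoffs 46, 61 → best response O.
P3 against (U, Right): payoffs 42, 28 → best response I.
P3 against (D, Left): payoffs 33, 16 → best response I.
P3 against (D, Right): payoffs 98, 80 → best response I.
Mutual best responses: (U, Left, O); (U, Right, I); (D, Left, I).

The pure Nash equilibria are (U, Left, O); (U, Right, I); (D, Left, I).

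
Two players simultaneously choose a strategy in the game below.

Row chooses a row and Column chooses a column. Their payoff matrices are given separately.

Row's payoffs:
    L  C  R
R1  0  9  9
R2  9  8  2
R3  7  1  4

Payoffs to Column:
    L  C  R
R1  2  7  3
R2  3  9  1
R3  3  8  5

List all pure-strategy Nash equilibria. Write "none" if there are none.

(R1, C)

For each player, find the best response to each opponent profile; mutual best responses are the pure NE.
Row against L: payoffs 0, 9, 7 → best response R2.
Row against C: payoffs 9, 8, 1 → best response R1.
Row against R: payoffs 9, 2, 4 → best response R1.
Column against R1: payoffs 2, 7, 3 → best response C.
Column against R2: payoffs 3, 9, 1 → best response C.
Column against R3: payoffs 3, 8, 5 → best response C.
Mutual best responses: (R1, C).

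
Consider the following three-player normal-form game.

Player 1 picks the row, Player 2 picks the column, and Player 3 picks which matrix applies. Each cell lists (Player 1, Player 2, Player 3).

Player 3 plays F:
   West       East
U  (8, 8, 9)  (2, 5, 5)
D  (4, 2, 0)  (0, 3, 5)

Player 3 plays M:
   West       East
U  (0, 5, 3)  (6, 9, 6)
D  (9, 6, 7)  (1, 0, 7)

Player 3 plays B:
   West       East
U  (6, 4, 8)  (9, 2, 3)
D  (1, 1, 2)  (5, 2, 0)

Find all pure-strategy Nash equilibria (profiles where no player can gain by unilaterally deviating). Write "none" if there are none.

Player 1 against (West, F): payoffs 8, 4 → best response U.
Player 1 against (West, M): payoffs 0, 9 → best response D.
Player 1 against (West, B): payoffs 6, 1 → best response U.
Player 1 against (East, F): payoffs 2, 0 → best response U.
Player 1 against (East, M): payoffs 6, 1 → best response U.
Player 1 against (East, B): payoffs 9, 5 → best response U.
Player 2 against (U, F): payoffs 8, 5 → best response West.
Player 2 against (U, M): payoffs 5, 9 → best response East.
Player 2 against (U, B): payoffs 4, 2 → best response West.
Player 2 against (D, F): payoffs 2, 3 → best response East.
Player 2 against (D, M): payoffs 6, 0 → best response West.
Player 2 against (D, B): payoffs 1, 2 → best response East.
Player 3 against (U, West): payoffs 9, 3, 8 → best response F.
Player 3 against (U, East): payoffs 5, 6, 3 → best response M.
Player 3 against (D, West): payoffs 0, 7, 2 → best response M.
Player 3 against (D, East): payoffs 5, 7, 0 → best response M.
Mutual best responses: (U, West, F); (U, East, M); (D, West, M).

The pure Nash equilibria are (U, West, F); (U, East, M); (D, West, M).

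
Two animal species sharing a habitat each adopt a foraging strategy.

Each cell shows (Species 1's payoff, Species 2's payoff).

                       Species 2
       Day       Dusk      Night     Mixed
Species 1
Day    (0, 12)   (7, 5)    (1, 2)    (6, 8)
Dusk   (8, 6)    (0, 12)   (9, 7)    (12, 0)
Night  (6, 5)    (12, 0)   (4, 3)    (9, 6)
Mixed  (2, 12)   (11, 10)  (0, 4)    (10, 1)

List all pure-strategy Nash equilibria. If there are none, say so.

No pure-strategy Nash equilibrium.

(Day, Day): Species 1 can switch to Dusk (0 → 8). Not NE.
(Day, Dusk): Species 1 can switch to Night (7 → 12). Not NE.
(Day, Night): Species 1 can switch to Dusk (1 → 9). Not NE.
(Day, Mixed): Species 1 can switch to Dusk (6 → 12). Not NE.
(Dusk, Day): Species 2 can switch to Dusk (6 → 12). Not NE.
(Dusk, Dusk): Species 1 can switch to Day (0 → 7). Not NE.
(Dusk, Night): Species 2 can switch to Dusk (7 → 12). Not NE.
(Dusk, Mixed): Species 2 can switch to Day (0 → 6). Not NE.
(Night, Day): Species 1 can switch to Dusk (6 → 8). Not NE.
(Night, Dusk): Species 2 can switch to Day (0 → 5). Not NE.
(The remaining 6 profiles each have a profitable deviation by the same check.)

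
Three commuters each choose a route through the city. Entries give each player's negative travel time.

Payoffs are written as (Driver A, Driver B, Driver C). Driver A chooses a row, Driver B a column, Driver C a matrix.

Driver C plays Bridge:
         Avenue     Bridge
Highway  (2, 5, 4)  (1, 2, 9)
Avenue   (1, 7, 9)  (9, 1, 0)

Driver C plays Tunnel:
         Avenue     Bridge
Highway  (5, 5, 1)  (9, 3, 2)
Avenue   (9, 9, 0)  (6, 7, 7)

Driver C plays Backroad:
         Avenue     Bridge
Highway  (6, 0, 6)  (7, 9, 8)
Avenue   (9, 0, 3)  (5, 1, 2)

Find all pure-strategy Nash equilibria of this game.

This game has no pure Nash equilibrium.

Driver A against (Avenue, Bridge): payoffs 2, 1 → best response Highway.
Driver A against (Avenue, Tunnel): payoffs 5, 9 → best response Avenue.
Driver A against (Avenue, Backroad): payoffs 6, 9 → best response Avenue.
Driver A against (Bridge, Bridge): payoffs 1, 9 → best response Avenue.
Driver A against (Bridge, Tunnel): payoffs 9, 6 → best response Highway.
Driver A against (Bridge, Backroad): payoffs 7, 5 → best response Highway.
Driver B against (Highway, Bridge): payoffs 5, 2 → best response Avenue.
Driver B against (Highway, Tunnel): payoffs 5, 3 → best response Avenue.
Driver B against (Highway, Backroad): payoffs 0, 9 → best response Bridge.
Driver B against (Avenue, Bridge): payoffs 7, 1 → best response Avenue.
Driver B against (Avenue, Tunnel): payoffs 9, 7 → best response Avenue.
Driver B against (Avenue, Backroad): payoffs 0, 1 → best response Bridge.
Driver C against (Highway, Avenue): payoffs 4, 1, 6 → best response Backroad.
Driver C against (Highway, Bridge): payoffs 9, 2, 8 → best response Bridge.
Driver C against (Avenue, Avenue): payoffs 9, 0, 3 → best response Bridge.
Driver C against (Avenue, Bridge): payoffs 0, 7, 2 → best response Tunnel.
No profile is a mutual best response for all players.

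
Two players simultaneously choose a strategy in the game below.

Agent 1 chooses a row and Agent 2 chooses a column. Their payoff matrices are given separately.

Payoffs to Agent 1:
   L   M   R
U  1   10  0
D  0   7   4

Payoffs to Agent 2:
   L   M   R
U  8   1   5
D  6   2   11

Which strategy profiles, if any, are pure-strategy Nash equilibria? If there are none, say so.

(U, L): Agent 1 gets 1, best alternative 0; Agent 2 gets 8, best alternative 5. No profitable deviation — NE.
(U, M): Agent 2 can switch to L (1 → 8). Not NE.
(U, R): Agent 1 can switch to D (0 → 4). Not NE.
(D, L): Agent 1 can switch to U (0 → 1). Not NE.
(D, M): Agent 1 can switch to U (7 → 10). Not NE.
(D, R): Agent 1 gets 4, best alternative 0; Agent 2 gets 11, best alternative 6. No profitable deviation — NE.

(U, L) and (D, R)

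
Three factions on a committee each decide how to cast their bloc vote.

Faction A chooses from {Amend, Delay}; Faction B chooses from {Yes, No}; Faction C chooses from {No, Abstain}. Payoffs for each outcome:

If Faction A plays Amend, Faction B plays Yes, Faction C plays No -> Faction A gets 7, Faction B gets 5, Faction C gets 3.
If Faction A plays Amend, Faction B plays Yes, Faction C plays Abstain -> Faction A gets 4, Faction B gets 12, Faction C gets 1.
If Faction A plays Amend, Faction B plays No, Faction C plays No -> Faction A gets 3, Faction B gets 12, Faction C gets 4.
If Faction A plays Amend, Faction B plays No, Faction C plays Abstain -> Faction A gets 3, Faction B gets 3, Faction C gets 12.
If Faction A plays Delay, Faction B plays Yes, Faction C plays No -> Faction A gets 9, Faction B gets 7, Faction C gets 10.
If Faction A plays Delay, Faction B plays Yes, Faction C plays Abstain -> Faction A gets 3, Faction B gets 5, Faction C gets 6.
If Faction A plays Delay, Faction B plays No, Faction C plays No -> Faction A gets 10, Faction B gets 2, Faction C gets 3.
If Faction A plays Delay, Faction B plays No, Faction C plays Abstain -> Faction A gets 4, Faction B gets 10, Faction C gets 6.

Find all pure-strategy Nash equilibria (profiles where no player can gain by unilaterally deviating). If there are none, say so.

Check each profile: it is a Nash equilibrium iff no player can strictly gain by switching unilaterally.
(Amend, Yes, No): Faction A can switch to Delay (7 → 9). Not NE.
(Amend, Yes, Abstain): Faction C can switch to No (1 → 3). Not NE.
(Amend, No, No): Faction A can switch to Delay (3 → 10). Not NE.
(Amend, No, Abstain): Faction A can switch to Delay (3 → 4). Not NE.
(Delay, Yes, No): Faction A gets 9, best alternative 7; Faction B gets 7, best alternative 2; Faction C gets 10, best alternative 6. No profitable deviation — NE.
(Delay, Yes, Abstain): Faction A can switch to Amend (3 → 4). Not NE.
(Delay, No, No): Faction B can switch to Yes (2 → 7). Not NE.
(Delay, No, Abstain): Faction A gets 4, best alternative 3; Faction B gets 10, best alternative 5; Faction C gets 6, best alternative 3. No profitable deviation — NE.

Pure-strategy Nash equilibria: (Delay, Yes, No), (Delay, No, Abstain)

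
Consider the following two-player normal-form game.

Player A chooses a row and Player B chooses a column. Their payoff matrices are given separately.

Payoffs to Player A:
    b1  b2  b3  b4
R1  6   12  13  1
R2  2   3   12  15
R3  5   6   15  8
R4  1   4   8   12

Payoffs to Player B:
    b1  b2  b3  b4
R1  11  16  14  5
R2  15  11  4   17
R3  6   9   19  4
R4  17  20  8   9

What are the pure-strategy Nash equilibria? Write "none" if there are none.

The pure Nash equilibria are (R1, b2) and (R2, b4) and (R3, b3).

Player A against b1: payoffs 6, 2, 5, 1 → best response R1.
Player A against b2: payoffs 12, 3, 6, 4 → best response R1.
Player A against b3: payoffs 13, 12, 15, 8 → best response R3.
Player A against b4: payoffs 1, 15, 8, 12 → best response R2.
Player B against R1: payoffs 11, 16, 14, 5 → best response b2.
Player B against R2: payoffs 15, 11, 4, 17 → best response b4.
Player B against R3: payoffs 6, 9, 19, 4 → best response b3.
Player B against R4: payoffs 17, 20, 8, 9 → best response b2.
Mutual best responses: (R1, b2); (R2, b4); (R3, b3).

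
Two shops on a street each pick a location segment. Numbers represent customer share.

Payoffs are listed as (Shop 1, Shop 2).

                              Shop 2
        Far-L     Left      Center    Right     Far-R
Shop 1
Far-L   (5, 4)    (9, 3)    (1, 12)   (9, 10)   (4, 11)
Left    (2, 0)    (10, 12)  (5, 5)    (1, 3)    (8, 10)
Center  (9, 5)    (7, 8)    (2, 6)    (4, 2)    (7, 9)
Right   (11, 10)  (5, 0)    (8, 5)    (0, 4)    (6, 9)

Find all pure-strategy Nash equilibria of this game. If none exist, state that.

(Far-L, Far-L): Shop 1 can switch to Center (5 → 9). Not NE.
(Far-L, Left): Shop 1 can switch to Left (9 → 10). Not NE.
(Far-L, Center): Shop 1 can switch to Left (1 → 5). Not NE.
(Far-L, Right): Shop 2 can switch to Center (10 → 12). Not NE.
(Far-L, Far-R): Shop 1 can switch to Left (4 → 8). Not NE.
(Left, Far-L): Shop 1 can switch to Far-L (2 → 5). Not NE.
(Left, Left): Shop 1 gets 10, best alternative 9; Shop 2 gets 12, best alternative 10. No profitable deviation — NE.
(Left, Center): Shop 1 can switch to Right (5 → 8). Not NE.
(Left, Right): Shop 1 can switch to Far-L (1 → 9). Not NE.
(Right, Far-L): Shop 1 gets 11, best alternative 9; Shop 2 gets 10, best alternative 9. No profitable deviation — NE.
(The remaining 10 profiles each have a profitable deviation by the same check.)

(Left, Left), (Right, Far-L)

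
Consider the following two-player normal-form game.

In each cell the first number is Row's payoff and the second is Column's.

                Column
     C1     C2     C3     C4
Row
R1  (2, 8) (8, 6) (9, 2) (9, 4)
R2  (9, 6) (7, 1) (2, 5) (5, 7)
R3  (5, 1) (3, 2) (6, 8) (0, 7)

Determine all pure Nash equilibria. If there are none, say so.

Row against C1: payoffs 2, 9, 5 → best response R2.
Row against C2: payoffs 8, 7, 3 → best response R1.
Row against C3: payoffs 9, 2, 6 → best response R1.
Row against C4: payoffs 9, 5, 0 → best response R1.
Column against R1: payoffs 8, 6, 2, 4 → best response C1.
Column against R2: payoffs 6, 1, 5, 7 → best response C4.
Column against R3: payoffs 1, 2, 8, 7 → best response C3.
No profile is a mutual best response for all players.

none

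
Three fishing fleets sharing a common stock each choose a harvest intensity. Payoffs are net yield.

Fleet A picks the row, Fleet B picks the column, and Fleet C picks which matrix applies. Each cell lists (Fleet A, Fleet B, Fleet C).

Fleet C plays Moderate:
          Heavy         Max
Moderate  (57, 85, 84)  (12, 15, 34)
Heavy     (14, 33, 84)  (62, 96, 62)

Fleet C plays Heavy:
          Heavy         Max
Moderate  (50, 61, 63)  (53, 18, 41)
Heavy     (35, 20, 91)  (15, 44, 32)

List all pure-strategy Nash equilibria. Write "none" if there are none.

(Moderate, Heavy, Moderate) and (Heavy, Max, Moderate)

For each player, find the best response to each opponent profile; mutual best responses are the pure NE.
Fleet A against (Heavy, Moderate): payoffs 57, 14 → best response Moderate.
Fleet A against (Heavy, Heavy): payoffs 50, 35 → best response Moderate.
Fleet A against (Max, Moderate): payoffs 12, 62 → best response Heavy.
Fleet A against (Max, Heavy): payoffs 53, 15 → best response Moderate.
Fleet B against (Moderate, Moderate): payoffs 85, 15 → best response Heavy.
Fleet B against (Moderate, Heavy): payoffs 61, 18 → best response Heavy.
Fleet B against (Heavy, Moderate): payoffs 33, 96 → best response Max.
Fleet B against (Heavy, Heavy): payoffs 20, 44 → best response Max.
Fleet C against (Moderate, Heavy): payoffs 84, 63 → best response Moderate.
Fleet C against (Moderate, Max): payoffs 34, 41 → best response Heavy.
Fleet C against (Heavy, Heavy): payoffs 84, 91 → best response Heavy.
Fleet C against (Heavy, Max): payoffs 62, 32 → best response Moderate.
Mutual best responses: (Moderate, Heavy, Moderate); (Heavy, Max, Moderate).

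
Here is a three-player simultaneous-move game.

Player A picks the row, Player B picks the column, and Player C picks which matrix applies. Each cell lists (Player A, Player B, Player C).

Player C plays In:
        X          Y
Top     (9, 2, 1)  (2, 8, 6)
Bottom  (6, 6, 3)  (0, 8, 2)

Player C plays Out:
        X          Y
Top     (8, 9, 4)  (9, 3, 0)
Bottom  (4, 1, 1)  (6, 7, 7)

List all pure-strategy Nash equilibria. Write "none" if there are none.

(Top, X, Out), (Top, Y, In)

Mark each player's best response to every combination of opponents' strategies; a profile where every player is best-responding is a pure Nash equilibrium.
Player A against (X, In): payoffs 9, 6 → best response Top.
Player A against (X, Out): payoffs 8, 4 → best response Top.
Player A against (Y, In): payoffs 2, 0 → best response Top.
Player A against (Y, Out): payoffs 9, 6 → best response Top.
Player B against (Top, In): payoffs 2, 8 → best response Y.
Player B against (Top, Out): payoffs 9, 3 → best response X.
Player B against (Bottom, In): payoffs 6, 8 → best response Y.
Player B against (Bottom, Out): payoffs 1, 7 → best response Y.
Player C against (Top, X): payoffs 1, 4 → best response Out.
Player C against (Top, Y): payoffs 6, 0 → best response In.
Player C against (Bottom, X): payoffs 3, 1 → best response In.
Player C against (Bottom, Y): payoffs 2, 7 → best response Out.
Mutual best responses: (Top, X, Out); (Top, Y, In).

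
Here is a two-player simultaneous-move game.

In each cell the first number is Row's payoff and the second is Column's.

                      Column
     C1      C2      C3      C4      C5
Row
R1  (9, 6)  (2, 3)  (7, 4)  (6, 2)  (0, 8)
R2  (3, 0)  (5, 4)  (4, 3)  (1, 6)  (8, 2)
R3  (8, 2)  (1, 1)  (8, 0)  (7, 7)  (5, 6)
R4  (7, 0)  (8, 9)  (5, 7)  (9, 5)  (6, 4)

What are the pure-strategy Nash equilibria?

Row against C1: payoffs 9, 3, 8, 7 → best response R1.
Row against C2: payoffs 2, 5, 1, 8 → best response R4.
Row against C3: payoffs 7, 4, 8, 5 → best response R3.
Row against C4: payoffs 6, 1, 7, 9 → best response R4.
Row against C5: payoffs 0, 8, 5, 6 → best response R2.
Column against R1: payoffs 6, 3, 4, 2, 8 → best response C5.
Column against R2: payoffs 0, 4, 3, 6, 2 → best response C4.
Column against R3: payoffs 2, 1, 0, 7, 6 → best response C4.
Column against R4: payoffs 0, 9, 7, 5, 4 → best response C2.
Mutual best responses: (R4, C2).

Pure NE: (R4, C2)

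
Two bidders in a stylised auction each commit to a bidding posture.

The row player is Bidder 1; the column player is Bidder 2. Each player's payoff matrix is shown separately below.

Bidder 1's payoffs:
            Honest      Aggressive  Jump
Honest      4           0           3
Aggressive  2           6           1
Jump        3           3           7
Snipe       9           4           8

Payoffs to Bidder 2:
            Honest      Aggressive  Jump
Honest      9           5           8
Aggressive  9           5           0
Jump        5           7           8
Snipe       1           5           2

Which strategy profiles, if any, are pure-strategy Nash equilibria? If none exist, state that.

No pure-strategy Nash equilibrium.

For each player, find the best response to each opponent profile; mutual best responses are the pure NE.
Bidder 1 against Honest: payoffs 4, 2, 3, 9 → best response Snipe.
Bidder 1 against Aggressive: payoffs 0, 6, 3, 4 → best response Aggressive.
Bidder 1 against Jump: payoffs 3, 1, 7, 8 → best response Snipe.
Bidder 2 against Honest: payoffs 9, 5, 8 → best response Honest.
Bidder 2 against Aggressive: payoffs 9, 5, 0 → best response Honest.
Bidder 2 against Jump: payoffs 5, 7, 8 → best response Jump.
Bidder 2 against Snipe: payoffs 1, 5, 2 → best response Aggressive.
No profile is a mutual best response for all players.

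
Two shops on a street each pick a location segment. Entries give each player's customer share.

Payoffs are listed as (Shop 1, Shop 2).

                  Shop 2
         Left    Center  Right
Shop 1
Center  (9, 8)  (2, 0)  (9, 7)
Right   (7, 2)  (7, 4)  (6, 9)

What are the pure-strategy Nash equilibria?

The unique pure-strategy Nash equilibrium is (Center, Left).

Check each profile: it is a Nash equilibrium iff no player can strictly gain by switching unilaterally.
(Center, Left): Shop 1 gets 9, best alternative 7; Shop 2 gets 8, best alternative 7. No profitable deviation — NE.
(Center, Center): Shop 1 can switch to Right (2 → 7). Not NE.
(Center, Right): Shop 2 can switch to Left (7 → 8). Not NE.
(Right, Left): Shop 1 can switch to Center (7 → 9). Not NE.
(Right, Center): Shop 2 can switch to Right (4 → 9). Not NE.
(Right, Right): Shop 1 can switch to Center (6 → 9). Not NE.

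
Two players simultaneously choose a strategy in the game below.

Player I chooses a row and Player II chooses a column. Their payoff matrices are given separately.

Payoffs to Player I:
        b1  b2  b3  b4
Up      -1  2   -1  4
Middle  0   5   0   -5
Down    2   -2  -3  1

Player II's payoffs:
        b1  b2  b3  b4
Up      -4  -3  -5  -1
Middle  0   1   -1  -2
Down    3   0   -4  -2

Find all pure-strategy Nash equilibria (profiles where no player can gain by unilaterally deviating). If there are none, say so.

(Up, b1): Player I can switch to Middle (-1 → 0). Not NE.
(Up, b2): Player I can switch to Middle (2 → 5). Not NE.
(Up, b3): Player I can switch to Middle (-1 → 0). Not NE.
(Up, b4): Player I gets 4, best alternative 1; Player II gets -1, best alternative -3. No profitable deviation — NE.
(Middle, b1): Player I can switch to Down (0 → 2). Not NE.
(Middle, b2): Player I gets 5, best alternative 2; Player II gets 1, best alternative 0. No profitable deviation — NE.
(Middle, b3): Player II can switch to b1 (-1 → 0). Not NE.
(Middle, b4): Player I can switch to Up (-5 → 4). Not NE.
(Down, b1): Player I gets 2, best alternative 0; Player II gets 3, best alternative 0. No profitable deviation — NE.
(Down, b2): Player I can switch to Up (-2 → 2). Not NE.
(Down, b3): Player I can switch to Up (-3 → -1). Not NE.
(Down, b4): Player I can switch to Up (1 → 4). Not NE.

(Up, b4), (Middle, b2), (Down, b1)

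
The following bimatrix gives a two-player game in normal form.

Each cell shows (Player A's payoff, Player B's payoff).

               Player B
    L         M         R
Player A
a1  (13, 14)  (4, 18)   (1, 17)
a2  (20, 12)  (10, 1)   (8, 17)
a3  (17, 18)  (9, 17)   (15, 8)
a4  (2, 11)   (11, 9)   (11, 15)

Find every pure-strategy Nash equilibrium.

Check each profile: it is a Nash equilibrium iff no player can strictly gain by switching unilaterally.
(a1, L): Player A can switch to a2 (13 → 20). Not NE.
(a1, M): Player A can switch to a2 (4 → 10). Not NE.
(a1, R): Player A can switch to a2 (1 → 8). Not NE.
(a2, L): Player B can switch to R (12 → 17). Not NE.
(a2, M): Player A can switch to a4 (10 → 11). Not NE.
(a2, R): Player A can switch to a3 (8 → 15). Not NE.
(The remaining 6 profiles each have a profitable deviation by the same check.)

There is no pure-strategy Nash equilibrium.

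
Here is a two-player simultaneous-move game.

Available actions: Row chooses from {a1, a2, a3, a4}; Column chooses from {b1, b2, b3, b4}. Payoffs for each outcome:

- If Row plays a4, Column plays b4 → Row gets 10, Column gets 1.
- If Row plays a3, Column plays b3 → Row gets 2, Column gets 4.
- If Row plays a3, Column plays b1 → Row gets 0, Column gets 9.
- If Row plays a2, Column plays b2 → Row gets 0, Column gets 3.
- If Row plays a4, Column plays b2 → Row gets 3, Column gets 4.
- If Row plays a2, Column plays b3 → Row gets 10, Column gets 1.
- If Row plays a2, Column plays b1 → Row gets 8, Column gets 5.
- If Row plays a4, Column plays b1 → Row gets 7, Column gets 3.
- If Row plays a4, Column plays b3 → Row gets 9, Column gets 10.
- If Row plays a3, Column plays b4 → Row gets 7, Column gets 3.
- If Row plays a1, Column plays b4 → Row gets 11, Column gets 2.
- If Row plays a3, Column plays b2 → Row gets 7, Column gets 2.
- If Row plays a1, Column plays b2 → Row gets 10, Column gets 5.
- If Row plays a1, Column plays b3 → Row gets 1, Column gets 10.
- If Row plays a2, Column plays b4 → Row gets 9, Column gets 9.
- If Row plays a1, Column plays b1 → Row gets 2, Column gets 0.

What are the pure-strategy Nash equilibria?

For each player, find the best response to each opponent profile; mutual best responses are the pure NE.
Row against b1: payoffs 2, 8, 0, 7 → best response a2.
Row against b2: payoffs 10, 0, 7, 3 → best response a1.
Row against b3: payoffs 1, 10, 2, 9 → best response a2.
Row against b4: payoffs 11, 9, 7, 10 → best response a1.
Column against a1: payoffs 0, 5, 10, 2 → best response b3.
Column against a2: payoffs 5, 3, 1, 9 → best response b4.
Column against a3: payoffs 9, 2, 4, 3 → best response b1.
Column against a4: payoffs 3, 4, 10, 1 → best response b3.
No profile is a mutual best response for all players.

There is no pure-strategy Nash equilibrium.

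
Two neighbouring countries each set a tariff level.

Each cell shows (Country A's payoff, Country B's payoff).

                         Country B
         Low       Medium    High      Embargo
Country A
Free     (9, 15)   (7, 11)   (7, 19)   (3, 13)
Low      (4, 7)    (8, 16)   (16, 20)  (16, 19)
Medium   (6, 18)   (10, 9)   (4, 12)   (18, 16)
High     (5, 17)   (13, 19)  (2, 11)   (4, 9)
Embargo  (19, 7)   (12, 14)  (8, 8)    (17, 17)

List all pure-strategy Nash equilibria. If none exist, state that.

Country A against Low: payoffs 9, 4, 6, 5, 19 → best response Embargo.
Country A against Medium: payoffs 7, 8, 10, 13, 12 → best response High.
Country A against High: payoffs 7, 16, 4, 2, 8 → best response Low.
Country A against Embargo: payoffs 3, 16, 18, 4, 17 → best response Medium.
Country B against Free: payoffs 15, 11, 19, 13 → best response High.
Country B against Low: payoffs 7, 16, 20, 19 → best response High.
Country B against Medium: payoffs 18, 9, 12, 16 → best response Low.
Country B against High: payoffs 17, 19, 11, 9 → best response Medium.
Country B against Embargo: payoffs 7, 14, 8, 17 → best response Embargo.
Mutual best responses: (Low, High); (High, Medium).

The pure Nash equilibria are (Low, High), (High, Medium).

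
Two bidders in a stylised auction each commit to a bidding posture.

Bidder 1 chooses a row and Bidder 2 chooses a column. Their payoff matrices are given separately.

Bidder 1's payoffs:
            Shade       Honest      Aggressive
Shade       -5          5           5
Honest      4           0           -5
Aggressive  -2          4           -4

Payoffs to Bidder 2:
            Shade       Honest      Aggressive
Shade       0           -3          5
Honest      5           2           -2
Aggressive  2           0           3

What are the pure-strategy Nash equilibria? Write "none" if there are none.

(Shade, Aggressive); (Honest, Shade)

Bidder 1 against Shade: payoffs -5, 4, -2 → best response Honest.
Bidder 1 against Honest: payoffs 5, 0, 4 → best response Shade.
Bidder 1 against Aggressive: payoffs 5, -5, -4 → best response Shade.
Bidder 2 against Shade: payoffs 0, -3, 5 → best response Aggressive.
Bidder 2 against Honest: payoffs 5, 2, -2 → best response Shade.
Bidder 2 against Aggressive: payoffs 2, 0, 3 → best response Aggressive.
Mutual best responses: (Shade, Aggressive); (Honest, Shade).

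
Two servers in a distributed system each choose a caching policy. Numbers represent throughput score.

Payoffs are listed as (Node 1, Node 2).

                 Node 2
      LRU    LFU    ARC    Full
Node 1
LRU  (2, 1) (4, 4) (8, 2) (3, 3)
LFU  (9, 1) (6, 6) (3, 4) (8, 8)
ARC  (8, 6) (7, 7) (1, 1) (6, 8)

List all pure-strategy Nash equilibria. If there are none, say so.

The unique pure-strategy Nash equilibrium is (LFU, Full).

Mark each player's best response to every combination of opponents' strategies; a profile where every player is best-responding is a pure Nash equilibrium.
Node 1 against LRU: payoffs 2, 9, 8 → best response LFU.
Node 1 against LFU: payoffs 4, 6, 7 → best response ARC.
Node 1 against ARC: payoffs 8, 3, 1 → best response LRU.
Node 1 against Full: payoffs 3, 8, 6 → best response LFU.
Node 2 against LRU: payoffs 1, 4, 2, 3 → best response LFU.
Node 2 against LFU: payoffs 1, 6, 4, 8 → best response Full.
Node 2 against ARC: payoffs 6, 7, 1, 8 → best response Full.
Mutual best responses: (LFU, Full).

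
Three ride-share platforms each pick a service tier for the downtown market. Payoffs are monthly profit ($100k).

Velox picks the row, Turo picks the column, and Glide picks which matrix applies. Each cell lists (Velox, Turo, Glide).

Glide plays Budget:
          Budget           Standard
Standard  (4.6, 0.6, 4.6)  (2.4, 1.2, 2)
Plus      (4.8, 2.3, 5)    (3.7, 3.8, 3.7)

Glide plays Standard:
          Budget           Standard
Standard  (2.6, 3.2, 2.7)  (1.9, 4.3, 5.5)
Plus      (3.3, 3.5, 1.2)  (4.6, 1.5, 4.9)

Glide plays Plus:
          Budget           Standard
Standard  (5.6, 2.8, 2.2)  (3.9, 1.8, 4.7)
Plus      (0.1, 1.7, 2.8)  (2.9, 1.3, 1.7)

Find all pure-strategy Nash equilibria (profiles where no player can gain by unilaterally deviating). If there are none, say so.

This game has no pure Nash equilibrium.

(Standard, Budget, Budget): Velox can switch to Plus (4.6 → 4.8). Not NE.
(Standard, Budget, Standard): Velox can switch to Plus (2.6 → 3.3). Not NE.
(Standard, Budget, Plus): Glide can switch to Budget (2.2 → 4.6). Not NE.
(Standard, Standard, Budget): Velox can switch to Plus (2.4 → 3.7). Not NE.
(Standard, Standard, Standard): Velox can switch to Plus (1.9 → 4.6). Not NE.
(Standard, Standard, Plus): Turo can switch to Budget (1.8 → 2.8). Not NE.
(The remaining 6 profiles each have a profitable deviation by the same check.)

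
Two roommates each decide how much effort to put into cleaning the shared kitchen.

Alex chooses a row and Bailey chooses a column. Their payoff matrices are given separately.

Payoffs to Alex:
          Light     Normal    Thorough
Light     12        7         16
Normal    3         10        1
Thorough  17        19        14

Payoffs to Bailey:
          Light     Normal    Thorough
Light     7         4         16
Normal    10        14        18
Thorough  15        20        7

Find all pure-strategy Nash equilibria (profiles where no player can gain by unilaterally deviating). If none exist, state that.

For each player, find the best response to each opponent profile; mutual best responses are the pure NE.
Alex against Light: payoffs 12, 3, 17 → best response Thorough.
Alex against Normal: payoffs 7, 10, 19 → best response Thorough.
Alex against Thorough: payoffs 16, 1, 14 → best response Light.
Bailey against Light: payoffs 7, 4, 16 → best response Thorough.
Bailey against Normal: payoffs 10, 14, 18 → best response Thorough.
Bailey against Thorough: payoffs 15, 20, 7 → best response Normal.
Mutual best responses: (Light, Thorough); (Thorough, Normal).

The pure Nash equilibria are (Light, Thorough); (Thorough, Normal).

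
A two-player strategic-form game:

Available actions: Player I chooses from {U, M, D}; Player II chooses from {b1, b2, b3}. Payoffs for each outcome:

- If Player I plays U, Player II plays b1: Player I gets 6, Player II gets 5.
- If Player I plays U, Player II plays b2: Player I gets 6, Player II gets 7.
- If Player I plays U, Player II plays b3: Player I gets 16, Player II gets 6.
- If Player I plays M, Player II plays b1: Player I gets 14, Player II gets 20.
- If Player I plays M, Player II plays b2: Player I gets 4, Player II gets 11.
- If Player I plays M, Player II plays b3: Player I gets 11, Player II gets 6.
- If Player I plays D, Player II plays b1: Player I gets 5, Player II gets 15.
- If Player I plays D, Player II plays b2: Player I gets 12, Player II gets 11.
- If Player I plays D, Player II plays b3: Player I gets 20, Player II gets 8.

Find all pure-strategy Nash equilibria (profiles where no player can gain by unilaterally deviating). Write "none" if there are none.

Check each profile: it is a Nash equilibrium iff no player can strictly gain by switching unilaterally.
(U, b1): Player I can switch to M (6 → 14). Not NE.
(U, b2): Player I can switch to D (6 → 12). Not NE.
(U, b3): Player I can switch to D (16 → 20). Not NE.
(M, b1): Player I gets 14, best alternative 6; Player II gets 20, best alternative 11. No profitable deviation — NE.
(M, b2): Player I can switch to U (4 → 6). Not NE.
(M, b3): Player I can switch to U (11 → 16). Not NE.
(D, b1): Player I can switch to U (5 → 6). Not NE.
(D, b2): Player II can switch to b1 (11 → 15). Not NE.
(D, b3): Player II can switch to b1 (8 → 15). Not NE.

The unique pure-strategy Nash equilibrium is (M, b1).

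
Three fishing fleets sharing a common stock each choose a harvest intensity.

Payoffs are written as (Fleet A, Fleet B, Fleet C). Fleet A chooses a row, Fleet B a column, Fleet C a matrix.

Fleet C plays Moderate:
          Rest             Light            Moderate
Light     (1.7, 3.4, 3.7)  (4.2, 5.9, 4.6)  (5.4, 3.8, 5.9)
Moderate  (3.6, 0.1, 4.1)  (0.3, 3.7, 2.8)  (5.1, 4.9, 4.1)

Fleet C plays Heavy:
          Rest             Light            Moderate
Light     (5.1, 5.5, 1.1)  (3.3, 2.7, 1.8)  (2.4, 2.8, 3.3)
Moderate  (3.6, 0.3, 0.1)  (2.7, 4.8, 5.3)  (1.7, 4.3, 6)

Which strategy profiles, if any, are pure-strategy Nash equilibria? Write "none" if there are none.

Pure NE: (Light, Light, Moderate)

(Light, Rest, Moderate): Fleet A can switch to Moderate (1.7 → 3.6). Not NE.
(Light, Rest, Heavy): Fleet C can switch to Moderate (1.1 → 3.7). Not NE.
(Light, Light, Moderate): Fleet A gets 4.2, best alternative 0.3; Fleet B gets 5.9, best alternative 3.8; Fleet C gets 4.6, best alternative 1.8. No profitable deviation — NE.
(Light, Light, Heavy): Fleet B can switch to Rest (2.7 → 5.5). Not NE.
(Light, Moderate, Moderate): Fleet B can switch to Light (3.8 → 5.9). Not NE.
(Light, Moderate, Heavy): Fleet B can switch to Rest (2.8 → 5.5). Not NE.
(Moderate, Rest, Moderate): Fleet B can switch to Light (0.1 → 3.7). Not NE.
(Moderate, Rest, Heavy): Fleet A can switch to Light (3.6 → 5.1). Not NE.
(Moderate, Light, Moderate): Fleet A can switch to Light (0.3 → 4.2). Not NE.
(Moderate, Light, Heavy): Fleet A can switch to Light (2.7 → 3.3). Not NE.
(Moderate, Moderate, Moderate): Fleet A can switch to Light (5.1 → 5.4). Not NE.
(Moderate, Moderate, Heavy): Fleet A can switch to Light (1.7 → 2.4). Not NE.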